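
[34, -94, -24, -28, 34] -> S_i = Random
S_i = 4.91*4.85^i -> [4.91, 23.81, 115.5, 560.15, 2716.74]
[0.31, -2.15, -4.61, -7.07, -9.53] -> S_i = 0.31 + -2.46*i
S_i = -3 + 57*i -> [-3, 54, 111, 168, 225]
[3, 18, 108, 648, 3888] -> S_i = 3*6^i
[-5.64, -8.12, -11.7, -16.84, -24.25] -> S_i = -5.64*1.44^i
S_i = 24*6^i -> [24, 144, 864, 5184, 31104]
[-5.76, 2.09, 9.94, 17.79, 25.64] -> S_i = -5.76 + 7.85*i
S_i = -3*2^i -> [-3, -6, -12, -24, -48]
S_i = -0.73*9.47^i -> [-0.73, -6.91, -65.47, -619.97, -5871.14]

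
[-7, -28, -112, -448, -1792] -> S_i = -7*4^i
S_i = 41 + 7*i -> [41, 48, 55, 62, 69]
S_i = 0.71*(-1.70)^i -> [0.71, -1.21, 2.05, -3.49, 5.93]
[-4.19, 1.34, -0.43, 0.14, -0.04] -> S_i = -4.19*(-0.32)^i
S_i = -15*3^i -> [-15, -45, -135, -405, -1215]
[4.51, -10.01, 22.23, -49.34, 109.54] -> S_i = 4.51*(-2.22)^i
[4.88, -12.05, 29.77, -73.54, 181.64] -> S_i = 4.88*(-2.47)^i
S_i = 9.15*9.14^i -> [9.15, 83.63, 764.39, 6986.5, 63856.61]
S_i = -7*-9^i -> [-7, 63, -567, 5103, -45927]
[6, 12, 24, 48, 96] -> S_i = 6*2^i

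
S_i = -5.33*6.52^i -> [-5.33, -34.75, -226.58, -1477.3, -9632.02]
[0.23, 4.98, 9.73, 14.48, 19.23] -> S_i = 0.23 + 4.75*i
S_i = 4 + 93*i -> [4, 97, 190, 283, 376]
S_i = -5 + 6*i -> [-5, 1, 7, 13, 19]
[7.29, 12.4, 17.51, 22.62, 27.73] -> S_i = 7.29 + 5.11*i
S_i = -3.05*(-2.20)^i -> [-3.05, 6.71, -14.76, 32.48, -71.45]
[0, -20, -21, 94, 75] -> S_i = Random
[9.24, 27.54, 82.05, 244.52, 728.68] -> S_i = 9.24*2.98^i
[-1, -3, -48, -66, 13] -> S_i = Random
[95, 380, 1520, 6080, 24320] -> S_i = 95*4^i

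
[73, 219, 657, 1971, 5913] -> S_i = 73*3^i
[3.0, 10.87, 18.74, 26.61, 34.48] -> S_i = 3.00 + 7.87*i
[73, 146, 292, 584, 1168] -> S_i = 73*2^i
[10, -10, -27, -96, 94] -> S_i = Random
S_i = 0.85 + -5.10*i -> [0.85, -4.25, -9.35, -14.45, -19.55]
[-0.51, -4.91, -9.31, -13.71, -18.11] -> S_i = -0.51 + -4.40*i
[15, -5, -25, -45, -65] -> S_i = 15 + -20*i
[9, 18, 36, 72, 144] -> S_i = 9*2^i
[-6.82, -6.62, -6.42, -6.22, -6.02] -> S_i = -6.82 + 0.20*i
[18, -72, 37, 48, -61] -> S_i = Random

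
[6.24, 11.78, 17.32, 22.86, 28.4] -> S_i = 6.24 + 5.54*i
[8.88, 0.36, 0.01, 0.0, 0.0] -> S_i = 8.88*0.04^i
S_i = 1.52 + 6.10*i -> [1.52, 7.62, 13.72, 19.82, 25.92]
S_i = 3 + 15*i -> [3, 18, 33, 48, 63]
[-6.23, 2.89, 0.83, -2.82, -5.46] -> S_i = Random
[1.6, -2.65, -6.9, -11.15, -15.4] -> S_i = 1.60 + -4.25*i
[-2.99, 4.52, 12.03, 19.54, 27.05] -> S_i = -2.99 + 7.51*i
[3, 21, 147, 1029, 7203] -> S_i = 3*7^i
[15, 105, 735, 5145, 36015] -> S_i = 15*7^i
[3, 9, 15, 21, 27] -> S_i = 3 + 6*i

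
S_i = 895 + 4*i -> [895, 899, 903, 907, 911]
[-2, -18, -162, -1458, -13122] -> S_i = -2*9^i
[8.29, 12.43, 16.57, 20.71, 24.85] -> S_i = 8.29 + 4.14*i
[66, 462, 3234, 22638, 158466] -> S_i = 66*7^i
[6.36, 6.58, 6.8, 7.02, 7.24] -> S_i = 6.36 + 0.22*i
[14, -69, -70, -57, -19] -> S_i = Random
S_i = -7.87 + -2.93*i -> [-7.87, -10.8, -13.73, -16.66, -19.59]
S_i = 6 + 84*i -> [6, 90, 174, 258, 342]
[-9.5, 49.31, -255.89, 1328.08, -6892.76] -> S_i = -9.50*(-5.19)^i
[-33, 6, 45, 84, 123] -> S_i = -33 + 39*i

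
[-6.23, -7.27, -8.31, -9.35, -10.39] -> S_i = -6.23 + -1.04*i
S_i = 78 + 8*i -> [78, 86, 94, 102, 110]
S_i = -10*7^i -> [-10, -70, -490, -3430, -24010]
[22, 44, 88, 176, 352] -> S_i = 22*2^i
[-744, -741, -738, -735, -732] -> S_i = -744 + 3*i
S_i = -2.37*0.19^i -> [-2.37, -0.45, -0.09, -0.02, -0.0]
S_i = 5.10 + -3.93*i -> [5.1, 1.17, -2.76, -6.69, -10.62]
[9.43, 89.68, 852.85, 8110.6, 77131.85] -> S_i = 9.43*9.51^i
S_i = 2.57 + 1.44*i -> [2.57, 4.01, 5.45, 6.89, 8.33]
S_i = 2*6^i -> [2, 12, 72, 432, 2592]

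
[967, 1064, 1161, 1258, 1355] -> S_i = 967 + 97*i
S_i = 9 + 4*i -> [9, 13, 17, 21, 25]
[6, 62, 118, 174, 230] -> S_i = 6 + 56*i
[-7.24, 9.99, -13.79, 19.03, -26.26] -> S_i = -7.24*(-1.38)^i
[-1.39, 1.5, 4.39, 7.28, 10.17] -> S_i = -1.39 + 2.89*i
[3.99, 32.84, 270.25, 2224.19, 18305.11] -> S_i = 3.99*8.23^i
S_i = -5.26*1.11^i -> [-5.26, -5.84, -6.48, -7.19, -7.99]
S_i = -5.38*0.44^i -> [-5.38, -2.37, -1.04, -0.46, -0.2]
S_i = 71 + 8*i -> [71, 79, 87, 95, 103]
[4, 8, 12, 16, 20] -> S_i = 4 + 4*i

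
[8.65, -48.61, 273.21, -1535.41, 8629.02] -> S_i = 8.65*(-5.62)^i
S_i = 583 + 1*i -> [583, 584, 585, 586, 587]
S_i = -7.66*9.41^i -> [-7.66, -72.08, -678.28, -6382.6, -60060.27]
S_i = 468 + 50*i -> [468, 518, 568, 618, 668]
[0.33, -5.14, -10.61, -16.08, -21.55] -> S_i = 0.33 + -5.47*i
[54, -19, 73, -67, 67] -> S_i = Random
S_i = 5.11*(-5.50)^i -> [5.11, -28.1, 154.58, -850.18, 4675.97]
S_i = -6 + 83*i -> [-6, 77, 160, 243, 326]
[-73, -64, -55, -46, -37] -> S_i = -73 + 9*i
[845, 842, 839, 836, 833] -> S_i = 845 + -3*i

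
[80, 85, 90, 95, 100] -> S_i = 80 + 5*i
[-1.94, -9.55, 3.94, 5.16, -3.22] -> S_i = Random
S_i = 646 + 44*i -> [646, 690, 734, 778, 822]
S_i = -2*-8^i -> [-2, 16, -128, 1024, -8192]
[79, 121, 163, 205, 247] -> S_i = 79 + 42*i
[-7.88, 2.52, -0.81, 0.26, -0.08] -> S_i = -7.88*(-0.32)^i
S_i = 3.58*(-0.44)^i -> [3.58, -1.58, 0.69, -0.3, 0.13]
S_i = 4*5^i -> [4, 20, 100, 500, 2500]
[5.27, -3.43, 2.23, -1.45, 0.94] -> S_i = 5.27*(-0.65)^i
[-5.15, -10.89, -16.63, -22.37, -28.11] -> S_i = -5.15 + -5.74*i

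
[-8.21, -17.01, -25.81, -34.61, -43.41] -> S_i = -8.21 + -8.80*i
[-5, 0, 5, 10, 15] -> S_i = -5 + 5*i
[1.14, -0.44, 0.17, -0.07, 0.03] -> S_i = 1.14*(-0.39)^i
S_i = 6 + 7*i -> [6, 13, 20, 27, 34]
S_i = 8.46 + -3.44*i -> [8.46, 5.02, 1.58, -1.86, -5.3]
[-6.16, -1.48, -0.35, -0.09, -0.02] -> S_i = -6.16*0.24^i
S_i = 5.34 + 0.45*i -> [5.34, 5.79, 6.24, 6.69, 7.14]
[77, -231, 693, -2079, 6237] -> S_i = 77*-3^i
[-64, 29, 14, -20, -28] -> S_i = Random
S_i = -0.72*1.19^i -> [-0.72, -0.86, -1.02, -1.21, -1.44]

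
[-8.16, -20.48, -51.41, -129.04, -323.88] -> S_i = -8.16*2.51^i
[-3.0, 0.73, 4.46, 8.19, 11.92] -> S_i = -3.00 + 3.73*i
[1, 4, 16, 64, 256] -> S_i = 1*4^i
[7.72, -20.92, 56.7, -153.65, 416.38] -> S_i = 7.72*(-2.71)^i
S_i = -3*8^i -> [-3, -24, -192, -1536, -12288]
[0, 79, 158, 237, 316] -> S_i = 0 + 79*i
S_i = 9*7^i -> [9, 63, 441, 3087, 21609]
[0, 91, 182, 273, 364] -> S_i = 0 + 91*i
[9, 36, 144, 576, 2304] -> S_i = 9*4^i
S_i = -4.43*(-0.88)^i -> [-4.43, 3.9, -3.43, 3.02, -2.66]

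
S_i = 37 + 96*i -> [37, 133, 229, 325, 421]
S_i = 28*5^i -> [28, 140, 700, 3500, 17500]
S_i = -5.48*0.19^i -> [-5.48, -1.04, -0.2, -0.04, -0.01]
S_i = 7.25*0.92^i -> [7.25, 6.67, 6.14, 5.65, 5.19]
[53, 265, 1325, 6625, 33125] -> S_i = 53*5^i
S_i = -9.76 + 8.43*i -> [-9.76, -1.33, 7.1, 15.53, 23.96]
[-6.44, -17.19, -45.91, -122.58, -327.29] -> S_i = -6.44*2.67^i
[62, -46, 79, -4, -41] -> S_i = Random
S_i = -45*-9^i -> [-45, 405, -3645, 32805, -295245]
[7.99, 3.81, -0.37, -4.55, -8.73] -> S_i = 7.99 + -4.18*i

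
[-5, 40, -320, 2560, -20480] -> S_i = -5*-8^i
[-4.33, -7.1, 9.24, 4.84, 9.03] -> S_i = Random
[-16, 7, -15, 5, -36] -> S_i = Random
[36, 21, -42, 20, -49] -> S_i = Random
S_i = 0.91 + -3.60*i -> [0.91, -2.69, -6.29, -9.89, -13.49]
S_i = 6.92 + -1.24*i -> [6.92, 5.68, 4.44, 3.2, 1.96]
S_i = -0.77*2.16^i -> [-0.77, -1.66, -3.59, -7.76, -16.76]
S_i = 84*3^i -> [84, 252, 756, 2268, 6804]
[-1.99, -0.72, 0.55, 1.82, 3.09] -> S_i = -1.99 + 1.27*i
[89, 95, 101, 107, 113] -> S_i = 89 + 6*i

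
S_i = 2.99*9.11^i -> [2.99, 27.24, 248.15, 2260.61, 20594.19]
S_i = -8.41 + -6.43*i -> [-8.41, -14.84, -21.27, -27.7, -34.13]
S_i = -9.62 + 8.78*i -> [-9.62, -0.84, 7.94, 16.72, 25.5]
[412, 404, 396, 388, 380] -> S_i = 412 + -8*i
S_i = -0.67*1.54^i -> [-0.67, -1.03, -1.59, -2.45, -3.77]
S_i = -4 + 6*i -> [-4, 2, 8, 14, 20]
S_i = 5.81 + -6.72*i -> [5.81, -0.91, -7.63, -14.35, -21.07]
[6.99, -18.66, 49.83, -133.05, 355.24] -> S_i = 6.99*(-2.67)^i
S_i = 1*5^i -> [1, 5, 25, 125, 625]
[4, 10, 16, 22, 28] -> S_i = 4 + 6*i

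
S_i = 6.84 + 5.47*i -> [6.84, 12.31, 17.78, 23.25, 28.72]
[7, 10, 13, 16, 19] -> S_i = 7 + 3*i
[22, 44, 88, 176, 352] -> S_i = 22*2^i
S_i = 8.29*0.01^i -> [8.29, 0.08, 0.0, 0.0, 0.0]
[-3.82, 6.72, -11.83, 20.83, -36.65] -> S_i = -3.82*(-1.76)^i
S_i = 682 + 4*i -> [682, 686, 690, 694, 698]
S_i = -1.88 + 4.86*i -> [-1.88, 2.98, 7.84, 12.7, 17.56]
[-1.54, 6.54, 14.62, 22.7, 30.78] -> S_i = -1.54 + 8.08*i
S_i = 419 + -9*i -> [419, 410, 401, 392, 383]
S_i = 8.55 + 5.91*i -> [8.55, 14.46, 20.37, 26.28, 32.19]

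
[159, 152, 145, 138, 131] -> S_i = 159 + -7*i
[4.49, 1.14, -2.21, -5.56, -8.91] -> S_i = 4.49 + -3.35*i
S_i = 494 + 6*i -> [494, 500, 506, 512, 518]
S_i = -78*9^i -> [-78, -702, -6318, -56862, -511758]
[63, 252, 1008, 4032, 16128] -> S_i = 63*4^i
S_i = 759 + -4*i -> [759, 755, 751, 747, 743]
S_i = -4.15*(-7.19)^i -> [-4.15, 29.84, -214.54, 1542.53, -11090.82]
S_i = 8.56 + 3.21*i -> [8.56, 11.77, 14.98, 18.19, 21.4]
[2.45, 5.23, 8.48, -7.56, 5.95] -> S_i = Random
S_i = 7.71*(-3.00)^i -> [7.71, -23.13, 69.39, -208.17, 624.51]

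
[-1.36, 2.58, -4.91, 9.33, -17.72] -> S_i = -1.36*(-1.90)^i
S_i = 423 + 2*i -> [423, 425, 427, 429, 431]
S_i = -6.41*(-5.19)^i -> [-6.41, 33.27, -172.66, 896.11, -4650.8]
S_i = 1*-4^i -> [1, -4, 16, -64, 256]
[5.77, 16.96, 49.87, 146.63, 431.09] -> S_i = 5.77*2.94^i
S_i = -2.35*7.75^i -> [-2.35, -18.21, -141.15, -1093.89, -8477.63]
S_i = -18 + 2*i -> [-18, -16, -14, -12, -10]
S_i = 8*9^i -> [8, 72, 648, 5832, 52488]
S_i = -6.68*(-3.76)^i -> [-6.68, 25.12, -94.44, 355.09, -1335.14]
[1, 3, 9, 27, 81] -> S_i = 1*3^i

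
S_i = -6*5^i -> [-6, -30, -150, -750, -3750]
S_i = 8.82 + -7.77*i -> [8.82, 1.05, -6.72, -14.49, -22.26]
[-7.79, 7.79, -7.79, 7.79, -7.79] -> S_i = -7.79*(-1.00)^i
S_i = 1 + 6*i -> [1, 7, 13, 19, 25]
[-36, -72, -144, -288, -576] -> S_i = -36*2^i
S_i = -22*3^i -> [-22, -66, -198, -594, -1782]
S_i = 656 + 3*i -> [656, 659, 662, 665, 668]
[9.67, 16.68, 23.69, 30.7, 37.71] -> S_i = 9.67 + 7.01*i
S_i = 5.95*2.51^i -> [5.95, 14.93, 37.49, 94.09, 236.16]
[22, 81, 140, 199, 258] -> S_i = 22 + 59*i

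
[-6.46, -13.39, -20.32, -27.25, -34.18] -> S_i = -6.46 + -6.93*i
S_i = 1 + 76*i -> [1, 77, 153, 229, 305]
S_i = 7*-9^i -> [7, -63, 567, -5103, 45927]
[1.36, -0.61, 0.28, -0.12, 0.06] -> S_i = 1.36*(-0.45)^i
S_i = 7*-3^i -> [7, -21, 63, -189, 567]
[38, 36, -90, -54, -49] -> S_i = Random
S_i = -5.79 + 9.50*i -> [-5.79, 3.71, 13.21, 22.71, 32.21]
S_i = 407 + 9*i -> [407, 416, 425, 434, 443]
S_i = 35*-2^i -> [35, -70, 140, -280, 560]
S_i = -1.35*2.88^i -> [-1.35, -3.89, -11.2, -32.25, -92.88]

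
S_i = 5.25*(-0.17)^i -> [5.25, -0.89, 0.15, -0.03, 0.0]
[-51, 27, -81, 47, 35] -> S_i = Random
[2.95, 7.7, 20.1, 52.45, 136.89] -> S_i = 2.95*2.61^i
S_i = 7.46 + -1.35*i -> [7.46, 6.11, 4.76, 3.41, 2.06]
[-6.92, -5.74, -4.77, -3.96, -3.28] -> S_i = -6.92*0.83^i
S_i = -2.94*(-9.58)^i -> [-2.94, 28.17, -269.82, 2584.9, -24763.35]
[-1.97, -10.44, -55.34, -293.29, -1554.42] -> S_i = -1.97*5.30^i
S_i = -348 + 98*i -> [-348, -250, -152, -54, 44]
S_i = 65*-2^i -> [65, -130, 260, -520, 1040]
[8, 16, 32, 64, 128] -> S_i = 8*2^i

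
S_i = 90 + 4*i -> [90, 94, 98, 102, 106]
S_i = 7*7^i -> [7, 49, 343, 2401, 16807]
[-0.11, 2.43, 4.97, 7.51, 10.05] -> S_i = -0.11 + 2.54*i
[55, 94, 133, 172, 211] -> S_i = 55 + 39*i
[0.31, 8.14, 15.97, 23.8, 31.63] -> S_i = 0.31 + 7.83*i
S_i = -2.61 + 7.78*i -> [-2.61, 5.17, 12.95, 20.73, 28.51]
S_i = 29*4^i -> [29, 116, 464, 1856, 7424]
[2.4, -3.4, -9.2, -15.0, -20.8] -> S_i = 2.40 + -5.80*i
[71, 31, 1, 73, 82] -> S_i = Random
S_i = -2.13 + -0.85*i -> [-2.13, -2.98, -3.83, -4.68, -5.53]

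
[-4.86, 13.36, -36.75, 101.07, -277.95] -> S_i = -4.86*(-2.75)^i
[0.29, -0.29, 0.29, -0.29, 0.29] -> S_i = 0.29*(-1.00)^i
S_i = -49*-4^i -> [-49, 196, -784, 3136, -12544]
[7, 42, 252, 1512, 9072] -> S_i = 7*6^i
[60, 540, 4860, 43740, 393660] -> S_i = 60*9^i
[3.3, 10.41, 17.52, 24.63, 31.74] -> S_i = 3.30 + 7.11*i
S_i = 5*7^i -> [5, 35, 245, 1715, 12005]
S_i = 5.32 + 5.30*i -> [5.32, 10.62, 15.92, 21.22, 26.52]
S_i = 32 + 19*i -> [32, 51, 70, 89, 108]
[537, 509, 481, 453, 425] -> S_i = 537 + -28*i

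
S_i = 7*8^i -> [7, 56, 448, 3584, 28672]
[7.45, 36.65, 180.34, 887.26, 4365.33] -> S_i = 7.45*4.92^i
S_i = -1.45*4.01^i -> [-1.45, -5.81, -23.32, -93.5, -374.93]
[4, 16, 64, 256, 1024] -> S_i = 4*4^i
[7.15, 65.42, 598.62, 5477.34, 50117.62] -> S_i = 7.15*9.15^i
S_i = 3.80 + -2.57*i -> [3.8, 1.23, -1.34, -3.91, -6.48]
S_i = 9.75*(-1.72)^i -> [9.75, -16.77, 28.84, -49.61, 85.33]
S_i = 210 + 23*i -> [210, 233, 256, 279, 302]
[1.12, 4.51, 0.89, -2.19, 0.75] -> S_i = Random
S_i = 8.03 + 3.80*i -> [8.03, 11.83, 15.63, 19.43, 23.23]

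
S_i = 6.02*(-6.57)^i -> [6.02, -39.55, 259.85, -1707.23, 11216.52]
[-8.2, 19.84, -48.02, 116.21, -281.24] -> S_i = -8.20*(-2.42)^i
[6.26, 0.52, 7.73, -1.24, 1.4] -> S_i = Random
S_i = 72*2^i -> [72, 144, 288, 576, 1152]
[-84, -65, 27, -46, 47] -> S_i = Random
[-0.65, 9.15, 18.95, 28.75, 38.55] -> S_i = -0.65 + 9.80*i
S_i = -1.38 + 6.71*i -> [-1.38, 5.33, 12.04, 18.75, 25.46]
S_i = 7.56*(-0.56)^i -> [7.56, -4.23, 2.37, -1.33, 0.74]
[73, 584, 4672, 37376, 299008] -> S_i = 73*8^i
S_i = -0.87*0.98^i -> [-0.87, -0.85, -0.84, -0.82, -0.8]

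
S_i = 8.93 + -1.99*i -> [8.93, 6.94, 4.95, 2.96, 0.97]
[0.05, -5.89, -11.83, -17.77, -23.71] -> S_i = 0.05 + -5.94*i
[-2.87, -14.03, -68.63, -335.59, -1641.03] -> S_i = -2.87*4.89^i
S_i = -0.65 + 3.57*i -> [-0.65, 2.92, 6.49, 10.06, 13.63]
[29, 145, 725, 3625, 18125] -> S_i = 29*5^i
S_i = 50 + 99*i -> [50, 149, 248, 347, 446]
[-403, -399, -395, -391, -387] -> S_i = -403 + 4*i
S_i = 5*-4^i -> [5, -20, 80, -320, 1280]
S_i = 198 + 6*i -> [198, 204, 210, 216, 222]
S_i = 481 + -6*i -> [481, 475, 469, 463, 457]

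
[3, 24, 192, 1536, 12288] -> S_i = 3*8^i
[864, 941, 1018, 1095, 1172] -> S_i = 864 + 77*i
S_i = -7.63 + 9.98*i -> [-7.63, 2.35, 12.33, 22.31, 32.29]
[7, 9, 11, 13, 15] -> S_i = 7 + 2*i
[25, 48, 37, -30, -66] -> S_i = Random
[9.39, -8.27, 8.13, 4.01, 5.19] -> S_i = Random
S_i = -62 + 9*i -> [-62, -53, -44, -35, -26]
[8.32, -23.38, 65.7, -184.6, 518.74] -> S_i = 8.32*(-2.81)^i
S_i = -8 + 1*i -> [-8, -7, -6, -5, -4]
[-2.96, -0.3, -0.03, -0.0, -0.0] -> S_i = -2.96*0.10^i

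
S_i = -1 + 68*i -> [-1, 67, 135, 203, 271]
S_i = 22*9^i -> [22, 198, 1782, 16038, 144342]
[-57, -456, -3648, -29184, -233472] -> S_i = -57*8^i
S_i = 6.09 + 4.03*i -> [6.09, 10.12, 14.15, 18.18, 22.21]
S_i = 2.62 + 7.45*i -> [2.62, 10.07, 17.52, 24.97, 32.42]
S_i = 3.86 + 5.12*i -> [3.86, 8.98, 14.1, 19.22, 24.34]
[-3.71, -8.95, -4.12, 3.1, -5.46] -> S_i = Random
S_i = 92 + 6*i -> [92, 98, 104, 110, 116]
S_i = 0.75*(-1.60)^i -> [0.75, -1.2, 1.92, -3.07, 4.92]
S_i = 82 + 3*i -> [82, 85, 88, 91, 94]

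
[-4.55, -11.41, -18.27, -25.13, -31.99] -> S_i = -4.55 + -6.86*i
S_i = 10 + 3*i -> [10, 13, 16, 19, 22]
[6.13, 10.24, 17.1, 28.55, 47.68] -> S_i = 6.13*1.67^i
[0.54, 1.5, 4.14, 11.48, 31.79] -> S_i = 0.54*2.77^i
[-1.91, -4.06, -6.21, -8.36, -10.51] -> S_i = -1.91 + -2.15*i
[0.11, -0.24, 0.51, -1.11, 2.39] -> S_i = 0.11*(-2.16)^i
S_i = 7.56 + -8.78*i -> [7.56, -1.22, -10.0, -18.78, -27.56]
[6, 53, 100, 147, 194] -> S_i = 6 + 47*i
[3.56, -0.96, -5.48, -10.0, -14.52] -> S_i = 3.56 + -4.52*i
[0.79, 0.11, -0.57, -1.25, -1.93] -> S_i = 0.79 + -0.68*i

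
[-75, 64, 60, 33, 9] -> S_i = Random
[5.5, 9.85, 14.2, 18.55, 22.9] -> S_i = 5.50 + 4.35*i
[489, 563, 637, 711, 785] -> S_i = 489 + 74*i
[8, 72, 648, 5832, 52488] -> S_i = 8*9^i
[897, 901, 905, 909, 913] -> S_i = 897 + 4*i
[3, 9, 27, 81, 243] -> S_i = 3*3^i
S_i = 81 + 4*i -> [81, 85, 89, 93, 97]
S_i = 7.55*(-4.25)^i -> [7.55, -32.09, 136.37, -579.58, 2463.22]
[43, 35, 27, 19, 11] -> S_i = 43 + -8*i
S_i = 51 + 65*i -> [51, 116, 181, 246, 311]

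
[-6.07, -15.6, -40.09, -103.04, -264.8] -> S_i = -6.07*2.57^i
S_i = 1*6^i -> [1, 6, 36, 216, 1296]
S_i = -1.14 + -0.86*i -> [-1.14, -2.0, -2.86, -3.72, -4.58]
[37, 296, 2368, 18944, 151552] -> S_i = 37*8^i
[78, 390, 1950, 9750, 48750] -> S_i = 78*5^i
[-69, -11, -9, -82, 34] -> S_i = Random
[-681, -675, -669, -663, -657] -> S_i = -681 + 6*i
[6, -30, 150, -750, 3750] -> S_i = 6*-5^i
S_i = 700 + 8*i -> [700, 708, 716, 724, 732]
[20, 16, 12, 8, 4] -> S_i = 20 + -4*i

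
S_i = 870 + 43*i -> [870, 913, 956, 999, 1042]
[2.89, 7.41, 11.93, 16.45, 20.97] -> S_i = 2.89 + 4.52*i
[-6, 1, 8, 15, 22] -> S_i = -6 + 7*i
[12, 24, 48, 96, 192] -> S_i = 12*2^i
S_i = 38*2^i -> [38, 76, 152, 304, 608]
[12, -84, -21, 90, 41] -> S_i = Random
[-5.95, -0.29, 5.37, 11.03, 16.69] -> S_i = -5.95 + 5.66*i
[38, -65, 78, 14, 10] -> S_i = Random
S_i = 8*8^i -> [8, 64, 512, 4096, 32768]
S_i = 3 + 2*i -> [3, 5, 7, 9, 11]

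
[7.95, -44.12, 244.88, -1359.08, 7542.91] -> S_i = 7.95*(-5.55)^i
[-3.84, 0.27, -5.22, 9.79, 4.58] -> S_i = Random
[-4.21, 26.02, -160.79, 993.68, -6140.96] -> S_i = -4.21*(-6.18)^i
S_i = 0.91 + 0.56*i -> [0.91, 1.47, 2.03, 2.59, 3.15]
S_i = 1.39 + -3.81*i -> [1.39, -2.42, -6.23, -10.04, -13.85]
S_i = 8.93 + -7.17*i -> [8.93, 1.76, -5.41, -12.58, -19.75]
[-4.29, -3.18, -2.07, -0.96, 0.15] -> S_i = -4.29 + 1.11*i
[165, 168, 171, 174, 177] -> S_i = 165 + 3*i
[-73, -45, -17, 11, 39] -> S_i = -73 + 28*i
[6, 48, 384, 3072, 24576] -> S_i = 6*8^i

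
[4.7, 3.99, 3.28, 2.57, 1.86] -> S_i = 4.70 + -0.71*i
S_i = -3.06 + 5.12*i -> [-3.06, 2.06, 7.18, 12.3, 17.42]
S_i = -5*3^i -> [-5, -15, -45, -135, -405]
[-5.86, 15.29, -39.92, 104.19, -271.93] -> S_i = -5.86*(-2.61)^i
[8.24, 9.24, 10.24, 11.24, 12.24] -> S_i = 8.24 + 1.00*i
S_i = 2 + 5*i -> [2, 7, 12, 17, 22]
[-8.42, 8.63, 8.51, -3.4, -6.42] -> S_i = Random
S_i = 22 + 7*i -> [22, 29, 36, 43, 50]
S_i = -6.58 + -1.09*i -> [-6.58, -7.67, -8.76, -9.85, -10.94]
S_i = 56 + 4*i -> [56, 60, 64, 68, 72]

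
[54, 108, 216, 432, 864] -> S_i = 54*2^i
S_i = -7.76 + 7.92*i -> [-7.76, 0.16, 8.08, 16.0, 23.92]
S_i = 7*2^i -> [7, 14, 28, 56, 112]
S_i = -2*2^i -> [-2, -4, -8, -16, -32]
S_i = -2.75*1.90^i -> [-2.75, -5.22, -9.93, -18.86, -35.84]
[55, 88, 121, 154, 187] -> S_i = 55 + 33*i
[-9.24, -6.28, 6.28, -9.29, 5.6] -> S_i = Random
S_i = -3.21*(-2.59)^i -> [-3.21, 8.31, -21.53, 55.77, -144.45]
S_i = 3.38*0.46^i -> [3.38, 1.55, 0.72, 0.33, 0.15]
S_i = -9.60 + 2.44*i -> [-9.6, -7.16, -4.72, -2.28, 0.16]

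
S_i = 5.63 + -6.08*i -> [5.63, -0.45, -6.53, -12.61, -18.69]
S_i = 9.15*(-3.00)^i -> [9.15, -27.45, 82.35, -247.05, 741.15]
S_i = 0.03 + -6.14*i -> [0.03, -6.11, -12.25, -18.39, -24.53]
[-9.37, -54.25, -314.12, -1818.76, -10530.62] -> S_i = -9.37*5.79^i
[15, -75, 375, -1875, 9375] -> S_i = 15*-5^i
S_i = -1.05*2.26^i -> [-1.05, -2.37, -5.36, -12.12, -27.39]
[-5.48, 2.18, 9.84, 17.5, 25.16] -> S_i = -5.48 + 7.66*i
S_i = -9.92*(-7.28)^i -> [-9.92, 72.22, -525.74, 3827.42, -27863.6]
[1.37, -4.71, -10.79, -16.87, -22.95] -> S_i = 1.37 + -6.08*i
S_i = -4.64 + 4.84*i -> [-4.64, 0.2, 5.04, 9.88, 14.72]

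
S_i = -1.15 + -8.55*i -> [-1.15, -9.7, -18.25, -26.8, -35.35]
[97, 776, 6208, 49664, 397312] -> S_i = 97*8^i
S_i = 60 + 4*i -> [60, 64, 68, 72, 76]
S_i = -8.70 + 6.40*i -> [-8.7, -2.3, 4.1, 10.5, 16.9]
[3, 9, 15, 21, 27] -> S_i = 3 + 6*i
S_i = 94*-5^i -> [94, -470, 2350, -11750, 58750]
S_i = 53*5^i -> [53, 265, 1325, 6625, 33125]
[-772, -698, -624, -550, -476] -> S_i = -772 + 74*i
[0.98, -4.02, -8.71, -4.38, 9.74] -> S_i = Random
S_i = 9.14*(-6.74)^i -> [9.14, -61.6, 415.21, -2798.5, 18861.91]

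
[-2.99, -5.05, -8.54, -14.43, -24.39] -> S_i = -2.99*1.69^i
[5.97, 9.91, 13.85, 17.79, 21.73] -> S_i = 5.97 + 3.94*i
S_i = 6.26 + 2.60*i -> [6.26, 8.86, 11.46, 14.06, 16.66]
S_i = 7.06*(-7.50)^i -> [7.06, -52.95, 397.12, -2978.44, 22338.28]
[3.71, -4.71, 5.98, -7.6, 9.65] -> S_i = 3.71*(-1.27)^i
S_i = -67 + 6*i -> [-67, -61, -55, -49, -43]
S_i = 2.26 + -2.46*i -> [2.26, -0.2, -2.66, -5.12, -7.58]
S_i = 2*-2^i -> [2, -4, 8, -16, 32]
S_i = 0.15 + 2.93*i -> [0.15, 3.08, 6.01, 8.94, 11.87]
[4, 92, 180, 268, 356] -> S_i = 4 + 88*i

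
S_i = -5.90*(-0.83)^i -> [-5.9, 4.9, -4.06, 3.37, -2.8]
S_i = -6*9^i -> [-6, -54, -486, -4374, -39366]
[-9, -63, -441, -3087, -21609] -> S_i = -9*7^i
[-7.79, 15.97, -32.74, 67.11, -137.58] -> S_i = -7.79*(-2.05)^i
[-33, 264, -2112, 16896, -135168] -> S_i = -33*-8^i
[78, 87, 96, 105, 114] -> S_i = 78 + 9*i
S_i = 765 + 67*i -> [765, 832, 899, 966, 1033]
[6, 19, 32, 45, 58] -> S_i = 6 + 13*i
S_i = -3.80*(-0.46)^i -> [-3.8, 1.75, -0.8, 0.37, -0.17]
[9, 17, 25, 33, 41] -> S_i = 9 + 8*i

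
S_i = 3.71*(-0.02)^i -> [3.71, -0.07, 0.0, -0.0, 0.0]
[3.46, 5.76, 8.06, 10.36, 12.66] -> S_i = 3.46 + 2.30*i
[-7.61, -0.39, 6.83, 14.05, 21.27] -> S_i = -7.61 + 7.22*i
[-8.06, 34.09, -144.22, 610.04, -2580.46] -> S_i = -8.06*(-4.23)^i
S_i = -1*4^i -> [-1, -4, -16, -64, -256]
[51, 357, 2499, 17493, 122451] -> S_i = 51*7^i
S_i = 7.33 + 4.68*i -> [7.33, 12.01, 16.69, 21.37, 26.05]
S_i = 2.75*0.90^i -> [2.75, 2.48, 2.23, 2.0, 1.8]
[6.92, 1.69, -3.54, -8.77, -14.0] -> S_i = 6.92 + -5.23*i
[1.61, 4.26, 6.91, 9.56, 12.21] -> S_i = 1.61 + 2.65*i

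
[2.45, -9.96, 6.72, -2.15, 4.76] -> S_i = Random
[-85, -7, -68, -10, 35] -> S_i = Random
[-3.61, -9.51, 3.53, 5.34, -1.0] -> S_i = Random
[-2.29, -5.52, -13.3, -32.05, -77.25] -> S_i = -2.29*2.41^i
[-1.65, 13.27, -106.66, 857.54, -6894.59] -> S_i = -1.65*(-8.04)^i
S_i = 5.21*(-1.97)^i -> [5.21, -10.26, 20.22, -39.83, 78.47]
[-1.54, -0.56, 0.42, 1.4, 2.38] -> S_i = -1.54 + 0.98*i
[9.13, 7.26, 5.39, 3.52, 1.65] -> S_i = 9.13 + -1.87*i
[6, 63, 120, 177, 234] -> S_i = 6 + 57*i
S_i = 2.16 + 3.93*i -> [2.16, 6.09, 10.02, 13.95, 17.88]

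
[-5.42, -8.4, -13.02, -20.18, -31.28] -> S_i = -5.42*1.55^i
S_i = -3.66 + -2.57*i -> [-3.66, -6.23, -8.8, -11.37, -13.94]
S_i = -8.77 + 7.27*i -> [-8.77, -1.5, 5.77, 13.04, 20.31]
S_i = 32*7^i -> [32, 224, 1568, 10976, 76832]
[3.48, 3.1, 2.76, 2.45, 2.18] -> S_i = 3.48*0.89^i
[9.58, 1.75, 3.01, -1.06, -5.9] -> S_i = Random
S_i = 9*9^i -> [9, 81, 729, 6561, 59049]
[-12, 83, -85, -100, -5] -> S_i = Random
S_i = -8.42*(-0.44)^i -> [-8.42, 3.7, -1.63, 0.72, -0.32]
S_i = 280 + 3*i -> [280, 283, 286, 289, 292]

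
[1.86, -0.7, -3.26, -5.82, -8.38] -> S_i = 1.86 + -2.56*i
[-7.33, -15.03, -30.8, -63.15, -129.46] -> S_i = -7.33*2.05^i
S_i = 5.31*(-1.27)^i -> [5.31, -6.74, 8.56, -10.88, 13.81]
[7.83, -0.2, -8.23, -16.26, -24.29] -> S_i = 7.83 + -8.03*i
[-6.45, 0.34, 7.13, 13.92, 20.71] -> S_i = -6.45 + 6.79*i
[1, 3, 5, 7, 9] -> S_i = 1 + 2*i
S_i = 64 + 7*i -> [64, 71, 78, 85, 92]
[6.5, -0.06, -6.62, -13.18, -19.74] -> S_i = 6.50 + -6.56*i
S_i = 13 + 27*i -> [13, 40, 67, 94, 121]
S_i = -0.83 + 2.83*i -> [-0.83, 2.0, 4.83, 7.66, 10.49]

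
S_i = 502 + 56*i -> [502, 558, 614, 670, 726]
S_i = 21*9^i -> [21, 189, 1701, 15309, 137781]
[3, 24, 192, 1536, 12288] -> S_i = 3*8^i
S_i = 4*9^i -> [4, 36, 324, 2916, 26244]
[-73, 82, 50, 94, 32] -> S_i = Random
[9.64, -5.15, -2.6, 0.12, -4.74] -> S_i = Random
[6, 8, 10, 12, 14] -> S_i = 6 + 2*i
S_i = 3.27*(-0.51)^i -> [3.27, -1.67, 0.85, -0.43, 0.22]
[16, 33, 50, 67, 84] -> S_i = 16 + 17*i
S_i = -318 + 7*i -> [-318, -311, -304, -297, -290]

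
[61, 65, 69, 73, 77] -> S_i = 61 + 4*i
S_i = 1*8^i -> [1, 8, 64, 512, 4096]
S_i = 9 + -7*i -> [9, 2, -5, -12, -19]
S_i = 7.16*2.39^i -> [7.16, 17.11, 40.9, 97.75, 233.62]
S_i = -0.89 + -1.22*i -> [-0.89, -2.11, -3.33, -4.55, -5.77]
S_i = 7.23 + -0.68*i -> [7.23, 6.55, 5.87, 5.19, 4.51]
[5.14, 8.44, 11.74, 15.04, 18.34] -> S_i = 5.14 + 3.30*i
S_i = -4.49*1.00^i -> [-4.49, -4.49, -4.49, -4.49, -4.49]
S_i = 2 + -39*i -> [2, -37, -76, -115, -154]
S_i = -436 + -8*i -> [-436, -444, -452, -460, -468]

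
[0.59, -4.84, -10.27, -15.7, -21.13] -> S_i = 0.59 + -5.43*i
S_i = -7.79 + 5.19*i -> [-7.79, -2.6, 2.59, 7.78, 12.97]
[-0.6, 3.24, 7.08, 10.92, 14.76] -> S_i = -0.60 + 3.84*i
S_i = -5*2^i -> [-5, -10, -20, -40, -80]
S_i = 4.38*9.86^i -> [4.38, 43.19, 425.82, 4198.6, 41398.23]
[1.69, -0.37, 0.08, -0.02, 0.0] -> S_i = 1.69*(-0.22)^i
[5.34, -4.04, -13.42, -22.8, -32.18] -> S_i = 5.34 + -9.38*i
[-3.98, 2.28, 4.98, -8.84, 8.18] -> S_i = Random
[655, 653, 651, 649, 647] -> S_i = 655 + -2*i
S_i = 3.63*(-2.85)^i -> [3.63, -10.35, 29.48, -84.03, 239.49]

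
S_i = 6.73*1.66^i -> [6.73, 11.17, 18.55, 30.79, 51.1]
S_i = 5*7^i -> [5, 35, 245, 1715, 12005]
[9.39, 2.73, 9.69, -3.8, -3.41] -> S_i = Random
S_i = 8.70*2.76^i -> [8.7, 24.01, 66.27, 182.91, 504.84]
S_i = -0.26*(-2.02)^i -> [-0.26, 0.53, -1.06, 2.14, -4.33]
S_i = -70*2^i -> [-70, -140, -280, -560, -1120]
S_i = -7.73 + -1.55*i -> [-7.73, -9.28, -10.83, -12.38, -13.93]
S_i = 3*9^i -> [3, 27, 243, 2187, 19683]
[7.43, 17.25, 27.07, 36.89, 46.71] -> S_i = 7.43 + 9.82*i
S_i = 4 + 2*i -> [4, 6, 8, 10, 12]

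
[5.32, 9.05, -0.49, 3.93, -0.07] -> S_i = Random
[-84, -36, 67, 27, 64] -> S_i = Random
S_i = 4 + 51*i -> [4, 55, 106, 157, 208]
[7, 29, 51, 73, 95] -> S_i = 7 + 22*i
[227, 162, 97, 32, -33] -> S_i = 227 + -65*i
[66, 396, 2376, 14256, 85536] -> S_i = 66*6^i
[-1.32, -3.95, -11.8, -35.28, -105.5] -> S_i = -1.32*2.99^i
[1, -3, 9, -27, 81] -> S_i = 1*-3^i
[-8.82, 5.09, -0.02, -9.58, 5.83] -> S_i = Random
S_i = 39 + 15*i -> [39, 54, 69, 84, 99]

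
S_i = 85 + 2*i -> [85, 87, 89, 91, 93]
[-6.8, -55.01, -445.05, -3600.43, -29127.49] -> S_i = -6.80*8.09^i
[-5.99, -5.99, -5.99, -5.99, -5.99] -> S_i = -5.99*1.00^i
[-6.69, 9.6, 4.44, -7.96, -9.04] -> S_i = Random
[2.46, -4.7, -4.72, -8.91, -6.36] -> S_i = Random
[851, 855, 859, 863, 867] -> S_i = 851 + 4*i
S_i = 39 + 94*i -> [39, 133, 227, 321, 415]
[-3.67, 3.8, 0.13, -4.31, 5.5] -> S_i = Random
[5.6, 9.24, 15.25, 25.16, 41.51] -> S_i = 5.60*1.65^i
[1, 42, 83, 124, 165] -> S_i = 1 + 41*i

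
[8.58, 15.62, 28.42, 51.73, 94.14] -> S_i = 8.58*1.82^i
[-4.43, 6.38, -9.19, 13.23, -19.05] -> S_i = -4.43*(-1.44)^i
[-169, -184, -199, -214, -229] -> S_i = -169 + -15*i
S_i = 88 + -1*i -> [88, 87, 86, 85, 84]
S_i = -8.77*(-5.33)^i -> [-8.77, 46.74, -249.15, 1327.95, -7077.97]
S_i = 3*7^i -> [3, 21, 147, 1029, 7203]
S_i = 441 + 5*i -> [441, 446, 451, 456, 461]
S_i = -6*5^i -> [-6, -30, -150, -750, -3750]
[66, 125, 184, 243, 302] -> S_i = 66 + 59*i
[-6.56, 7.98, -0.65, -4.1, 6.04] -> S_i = Random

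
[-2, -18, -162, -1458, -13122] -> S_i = -2*9^i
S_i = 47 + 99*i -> [47, 146, 245, 344, 443]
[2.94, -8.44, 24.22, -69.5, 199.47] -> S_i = 2.94*(-2.87)^i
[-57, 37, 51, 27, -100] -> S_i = Random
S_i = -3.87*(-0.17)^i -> [-3.87, 0.66, -0.11, 0.02, -0.0]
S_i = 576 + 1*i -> [576, 577, 578, 579, 580]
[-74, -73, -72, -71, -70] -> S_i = -74 + 1*i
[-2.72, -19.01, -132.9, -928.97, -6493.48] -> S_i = -2.72*6.99^i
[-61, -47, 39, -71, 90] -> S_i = Random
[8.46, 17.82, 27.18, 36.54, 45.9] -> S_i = 8.46 + 9.36*i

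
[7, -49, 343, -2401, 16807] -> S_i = 7*-7^i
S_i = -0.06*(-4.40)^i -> [-0.06, 0.26, -1.16, 5.11, -22.49]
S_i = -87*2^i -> [-87, -174, -348, -696, -1392]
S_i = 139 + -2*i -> [139, 137, 135, 133, 131]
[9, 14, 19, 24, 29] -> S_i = 9 + 5*i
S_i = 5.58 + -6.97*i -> [5.58, -1.39, -8.36, -15.33, -22.3]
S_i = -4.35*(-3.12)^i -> [-4.35, 13.57, -42.34, 132.12, -412.2]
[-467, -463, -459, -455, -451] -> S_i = -467 + 4*i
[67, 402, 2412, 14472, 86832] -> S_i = 67*6^i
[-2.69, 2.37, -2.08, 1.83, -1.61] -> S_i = -2.69*(-0.88)^i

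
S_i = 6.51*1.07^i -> [6.51, 6.97, 7.45, 7.98, 8.53]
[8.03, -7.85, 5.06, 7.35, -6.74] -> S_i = Random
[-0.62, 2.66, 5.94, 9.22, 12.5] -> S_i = -0.62 + 3.28*i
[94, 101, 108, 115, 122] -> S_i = 94 + 7*i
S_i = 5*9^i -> [5, 45, 405, 3645, 32805]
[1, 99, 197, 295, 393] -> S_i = 1 + 98*i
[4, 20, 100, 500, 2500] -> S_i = 4*5^i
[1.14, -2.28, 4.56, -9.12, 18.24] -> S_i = 1.14*(-2.00)^i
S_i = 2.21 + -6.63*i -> [2.21, -4.42, -11.05, -17.68, -24.31]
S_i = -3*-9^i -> [-3, 27, -243, 2187, -19683]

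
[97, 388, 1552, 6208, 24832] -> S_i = 97*4^i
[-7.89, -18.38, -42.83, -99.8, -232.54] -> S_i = -7.89*2.33^i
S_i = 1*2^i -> [1, 2, 4, 8, 16]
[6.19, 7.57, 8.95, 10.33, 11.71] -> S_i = 6.19 + 1.38*i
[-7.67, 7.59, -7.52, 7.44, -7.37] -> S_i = -7.67*(-0.99)^i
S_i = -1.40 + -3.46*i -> [-1.4, -4.86, -8.32, -11.78, -15.24]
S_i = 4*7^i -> [4, 28, 196, 1372, 9604]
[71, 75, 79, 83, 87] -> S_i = 71 + 4*i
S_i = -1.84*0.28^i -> [-1.84, -0.52, -0.14, -0.04, -0.01]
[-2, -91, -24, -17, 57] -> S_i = Random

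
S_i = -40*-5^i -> [-40, 200, -1000, 5000, -25000]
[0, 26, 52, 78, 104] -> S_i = 0 + 26*i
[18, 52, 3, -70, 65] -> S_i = Random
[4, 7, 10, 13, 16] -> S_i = 4 + 3*i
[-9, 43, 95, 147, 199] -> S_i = -9 + 52*i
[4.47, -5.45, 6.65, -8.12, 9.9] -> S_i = 4.47*(-1.22)^i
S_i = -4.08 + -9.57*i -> [-4.08, -13.65, -23.22, -32.79, -42.36]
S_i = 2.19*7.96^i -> [2.19, 17.43, 138.76, 1104.54, 8792.18]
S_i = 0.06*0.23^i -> [0.06, 0.01, 0.0, 0.0, 0.0]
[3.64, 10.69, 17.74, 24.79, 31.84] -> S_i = 3.64 + 7.05*i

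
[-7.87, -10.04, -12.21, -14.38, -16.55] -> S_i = -7.87 + -2.17*i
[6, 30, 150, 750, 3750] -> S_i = 6*5^i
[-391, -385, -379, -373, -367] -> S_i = -391 + 6*i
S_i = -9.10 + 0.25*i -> [-9.1, -8.85, -8.6, -8.35, -8.1]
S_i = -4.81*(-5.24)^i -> [-4.81, 25.2, -132.07, 692.05, -3626.35]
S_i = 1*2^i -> [1, 2, 4, 8, 16]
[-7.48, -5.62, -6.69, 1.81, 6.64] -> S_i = Random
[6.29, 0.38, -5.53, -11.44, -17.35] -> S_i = 6.29 + -5.91*i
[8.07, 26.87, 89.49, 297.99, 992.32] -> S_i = 8.07*3.33^i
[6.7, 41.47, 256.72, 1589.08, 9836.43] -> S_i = 6.70*6.19^i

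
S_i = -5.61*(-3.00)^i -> [-5.61, 16.83, -50.49, 151.47, -454.41]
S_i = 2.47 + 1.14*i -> [2.47, 3.61, 4.75, 5.89, 7.03]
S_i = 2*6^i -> [2, 12, 72, 432, 2592]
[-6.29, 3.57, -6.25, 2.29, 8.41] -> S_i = Random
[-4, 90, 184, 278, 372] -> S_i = -4 + 94*i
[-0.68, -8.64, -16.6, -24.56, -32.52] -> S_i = -0.68 + -7.96*i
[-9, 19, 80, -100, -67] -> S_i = Random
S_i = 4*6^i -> [4, 24, 144, 864, 5184]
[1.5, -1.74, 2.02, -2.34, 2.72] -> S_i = 1.50*(-1.16)^i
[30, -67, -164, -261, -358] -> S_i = 30 + -97*i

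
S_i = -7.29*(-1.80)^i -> [-7.29, 13.12, -23.62, 42.52, -76.53]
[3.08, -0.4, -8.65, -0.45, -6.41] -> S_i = Random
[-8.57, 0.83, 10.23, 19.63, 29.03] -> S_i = -8.57 + 9.40*i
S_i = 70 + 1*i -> [70, 71, 72, 73, 74]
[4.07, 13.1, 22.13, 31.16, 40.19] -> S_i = 4.07 + 9.03*i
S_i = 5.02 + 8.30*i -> [5.02, 13.32, 21.62, 29.92, 38.22]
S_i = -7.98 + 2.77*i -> [-7.98, -5.21, -2.44, 0.33, 3.1]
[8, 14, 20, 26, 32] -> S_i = 8 + 6*i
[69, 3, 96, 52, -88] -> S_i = Random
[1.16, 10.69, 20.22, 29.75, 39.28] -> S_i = 1.16 + 9.53*i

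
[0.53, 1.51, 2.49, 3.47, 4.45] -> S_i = 0.53 + 0.98*i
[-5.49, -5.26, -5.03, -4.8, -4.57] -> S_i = -5.49 + 0.23*i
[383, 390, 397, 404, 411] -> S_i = 383 + 7*i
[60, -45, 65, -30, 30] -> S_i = Random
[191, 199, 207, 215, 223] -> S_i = 191 + 8*i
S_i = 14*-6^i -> [14, -84, 504, -3024, 18144]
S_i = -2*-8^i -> [-2, 16, -128, 1024, -8192]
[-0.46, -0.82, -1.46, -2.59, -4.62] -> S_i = -0.46*1.78^i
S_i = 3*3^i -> [3, 9, 27, 81, 243]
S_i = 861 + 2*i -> [861, 863, 865, 867, 869]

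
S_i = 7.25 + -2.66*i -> [7.25, 4.59, 1.93, -0.73, -3.39]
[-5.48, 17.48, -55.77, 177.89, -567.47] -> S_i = -5.48*(-3.19)^i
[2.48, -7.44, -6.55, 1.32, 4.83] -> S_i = Random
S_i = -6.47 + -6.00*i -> [-6.47, -12.47, -18.47, -24.47, -30.47]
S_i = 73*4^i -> [73, 292, 1168, 4672, 18688]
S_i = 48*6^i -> [48, 288, 1728, 10368, 62208]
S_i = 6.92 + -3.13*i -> [6.92, 3.79, 0.66, -2.47, -5.6]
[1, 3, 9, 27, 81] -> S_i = 1*3^i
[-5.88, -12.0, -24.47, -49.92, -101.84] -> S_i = -5.88*2.04^i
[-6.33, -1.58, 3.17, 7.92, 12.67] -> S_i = -6.33 + 4.75*i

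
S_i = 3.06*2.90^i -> [3.06, 8.87, 25.73, 74.63, 216.43]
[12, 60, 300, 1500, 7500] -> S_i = 12*5^i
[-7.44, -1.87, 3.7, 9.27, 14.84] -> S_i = -7.44 + 5.57*i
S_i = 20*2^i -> [20, 40, 80, 160, 320]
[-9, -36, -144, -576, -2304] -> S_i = -9*4^i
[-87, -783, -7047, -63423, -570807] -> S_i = -87*9^i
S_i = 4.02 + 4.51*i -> [4.02, 8.53, 13.04, 17.55, 22.06]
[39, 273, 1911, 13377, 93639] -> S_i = 39*7^i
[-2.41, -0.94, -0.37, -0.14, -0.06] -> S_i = -2.41*0.39^i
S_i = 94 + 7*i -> [94, 101, 108, 115, 122]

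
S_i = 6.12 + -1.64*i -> [6.12, 4.48, 2.84, 1.2, -0.44]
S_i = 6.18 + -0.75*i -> [6.18, 5.43, 4.68, 3.93, 3.18]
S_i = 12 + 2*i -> [12, 14, 16, 18, 20]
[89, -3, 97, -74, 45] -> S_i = Random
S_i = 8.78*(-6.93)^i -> [8.78, -60.85, 421.66, -2922.09, 20250.11]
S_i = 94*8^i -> [94, 752, 6016, 48128, 385024]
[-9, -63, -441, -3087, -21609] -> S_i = -9*7^i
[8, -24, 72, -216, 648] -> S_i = 8*-3^i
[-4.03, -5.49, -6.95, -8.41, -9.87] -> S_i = -4.03 + -1.46*i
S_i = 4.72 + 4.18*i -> [4.72, 8.9, 13.08, 17.26, 21.44]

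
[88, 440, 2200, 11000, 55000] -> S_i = 88*5^i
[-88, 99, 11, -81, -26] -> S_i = Random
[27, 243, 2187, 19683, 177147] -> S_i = 27*9^i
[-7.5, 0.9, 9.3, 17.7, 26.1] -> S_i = -7.50 + 8.40*i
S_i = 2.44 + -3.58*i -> [2.44, -1.14, -4.72, -8.3, -11.88]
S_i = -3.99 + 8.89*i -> [-3.99, 4.9, 13.79, 22.68, 31.57]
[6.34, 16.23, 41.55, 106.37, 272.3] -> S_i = 6.34*2.56^i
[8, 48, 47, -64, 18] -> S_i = Random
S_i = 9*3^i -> [9, 27, 81, 243, 729]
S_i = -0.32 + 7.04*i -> [-0.32, 6.72, 13.76, 20.8, 27.84]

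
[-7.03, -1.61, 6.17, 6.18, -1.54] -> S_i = Random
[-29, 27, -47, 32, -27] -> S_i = Random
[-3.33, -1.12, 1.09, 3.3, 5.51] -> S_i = -3.33 + 2.21*i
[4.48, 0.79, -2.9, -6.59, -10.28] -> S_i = 4.48 + -3.69*i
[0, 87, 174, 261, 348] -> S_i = 0 + 87*i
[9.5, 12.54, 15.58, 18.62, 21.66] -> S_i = 9.50 + 3.04*i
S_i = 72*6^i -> [72, 432, 2592, 15552, 93312]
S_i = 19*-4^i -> [19, -76, 304, -1216, 4864]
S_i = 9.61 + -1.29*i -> [9.61, 8.32, 7.03, 5.74, 4.45]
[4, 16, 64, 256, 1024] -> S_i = 4*4^i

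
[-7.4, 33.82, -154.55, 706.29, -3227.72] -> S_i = -7.40*(-4.57)^i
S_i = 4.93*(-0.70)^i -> [4.93, -3.45, 2.42, -1.69, 1.18]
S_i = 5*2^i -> [5, 10, 20, 40, 80]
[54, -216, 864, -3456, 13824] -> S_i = 54*-4^i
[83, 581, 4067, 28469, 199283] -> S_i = 83*7^i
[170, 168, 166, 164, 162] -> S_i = 170 + -2*i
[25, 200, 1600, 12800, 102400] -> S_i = 25*8^i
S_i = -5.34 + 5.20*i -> [-5.34, -0.14, 5.06, 10.26, 15.46]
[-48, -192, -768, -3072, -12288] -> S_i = -48*4^i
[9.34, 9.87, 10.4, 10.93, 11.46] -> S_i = 9.34 + 0.53*i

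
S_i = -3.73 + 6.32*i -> [-3.73, 2.59, 8.91, 15.23, 21.55]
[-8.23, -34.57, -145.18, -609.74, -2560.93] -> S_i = -8.23*4.20^i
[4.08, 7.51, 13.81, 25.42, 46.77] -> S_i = 4.08*1.84^i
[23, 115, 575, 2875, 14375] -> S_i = 23*5^i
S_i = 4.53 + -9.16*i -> [4.53, -4.63, -13.79, -22.95, -32.11]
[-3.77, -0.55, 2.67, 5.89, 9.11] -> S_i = -3.77 + 3.22*i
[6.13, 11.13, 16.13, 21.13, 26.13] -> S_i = 6.13 + 5.00*i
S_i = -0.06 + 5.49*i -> [-0.06, 5.43, 10.92, 16.41, 21.9]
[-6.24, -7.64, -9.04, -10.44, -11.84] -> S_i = -6.24 + -1.40*i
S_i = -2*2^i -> [-2, -4, -8, -16, -32]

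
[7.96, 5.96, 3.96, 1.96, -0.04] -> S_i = 7.96 + -2.00*i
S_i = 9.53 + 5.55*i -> [9.53, 15.08, 20.63, 26.18, 31.73]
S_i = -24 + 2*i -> [-24, -22, -20, -18, -16]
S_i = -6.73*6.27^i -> [-6.73, -42.2, -264.58, -1658.89, -10401.24]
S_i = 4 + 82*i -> [4, 86, 168, 250, 332]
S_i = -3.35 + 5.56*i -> [-3.35, 2.21, 7.77, 13.33, 18.89]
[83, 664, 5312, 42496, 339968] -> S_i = 83*8^i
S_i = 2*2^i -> [2, 4, 8, 16, 32]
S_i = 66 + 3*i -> [66, 69, 72, 75, 78]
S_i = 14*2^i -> [14, 28, 56, 112, 224]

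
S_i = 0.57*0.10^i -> [0.57, 0.06, 0.01, 0.0, 0.0]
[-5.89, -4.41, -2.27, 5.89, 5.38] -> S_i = Random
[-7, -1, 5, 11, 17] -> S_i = -7 + 6*i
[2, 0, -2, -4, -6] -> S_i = 2 + -2*i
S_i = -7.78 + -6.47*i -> [-7.78, -14.25, -20.72, -27.19, -33.66]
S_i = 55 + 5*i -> [55, 60, 65, 70, 75]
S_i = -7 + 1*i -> [-7, -6, -5, -4, -3]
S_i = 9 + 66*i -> [9, 75, 141, 207, 273]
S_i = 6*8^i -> [6, 48, 384, 3072, 24576]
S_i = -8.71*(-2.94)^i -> [-8.71, 25.61, -75.29, 221.34, -650.74]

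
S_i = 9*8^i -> [9, 72, 576, 4608, 36864]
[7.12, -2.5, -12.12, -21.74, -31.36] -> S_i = 7.12 + -9.62*i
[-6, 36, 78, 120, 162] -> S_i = -6 + 42*i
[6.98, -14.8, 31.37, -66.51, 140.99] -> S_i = 6.98*(-2.12)^i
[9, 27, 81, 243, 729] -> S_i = 9*3^i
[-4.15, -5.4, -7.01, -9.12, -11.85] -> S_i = -4.15*1.30^i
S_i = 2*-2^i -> [2, -4, 8, -16, 32]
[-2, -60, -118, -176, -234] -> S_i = -2 + -58*i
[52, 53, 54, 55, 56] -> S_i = 52 + 1*i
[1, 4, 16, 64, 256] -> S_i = 1*4^i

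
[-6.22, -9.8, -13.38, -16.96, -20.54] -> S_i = -6.22 + -3.58*i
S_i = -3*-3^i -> [-3, 9, -27, 81, -243]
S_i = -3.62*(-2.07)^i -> [-3.62, 7.49, -15.51, 32.11, -66.46]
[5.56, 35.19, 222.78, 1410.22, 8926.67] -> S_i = 5.56*6.33^i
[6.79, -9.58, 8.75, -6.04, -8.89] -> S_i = Random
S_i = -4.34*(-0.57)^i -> [-4.34, 2.47, -1.41, 0.8, -0.46]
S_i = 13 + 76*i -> [13, 89, 165, 241, 317]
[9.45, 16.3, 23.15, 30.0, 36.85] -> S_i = 9.45 + 6.85*i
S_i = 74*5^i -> [74, 370, 1850, 9250, 46250]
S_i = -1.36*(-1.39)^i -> [-1.36, 1.89, -2.63, 3.65, -5.08]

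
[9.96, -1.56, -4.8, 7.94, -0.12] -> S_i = Random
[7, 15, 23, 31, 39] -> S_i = 7 + 8*i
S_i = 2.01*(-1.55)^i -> [2.01, -3.12, 4.83, -7.48, 11.6]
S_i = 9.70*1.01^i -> [9.7, 9.8, 9.89, 9.99, 10.09]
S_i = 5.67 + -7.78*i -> [5.67, -2.11, -9.89, -17.67, -25.45]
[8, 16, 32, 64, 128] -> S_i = 8*2^i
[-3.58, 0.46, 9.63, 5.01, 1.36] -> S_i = Random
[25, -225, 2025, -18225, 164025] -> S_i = 25*-9^i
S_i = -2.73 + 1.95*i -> [-2.73, -0.78, 1.17, 3.12, 5.07]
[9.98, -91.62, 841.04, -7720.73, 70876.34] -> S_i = 9.98*(-9.18)^i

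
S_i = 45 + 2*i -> [45, 47, 49, 51, 53]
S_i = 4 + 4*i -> [4, 8, 12, 16, 20]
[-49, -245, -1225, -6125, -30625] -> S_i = -49*5^i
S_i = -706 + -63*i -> [-706, -769, -832, -895, -958]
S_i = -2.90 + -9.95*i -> [-2.9, -12.85, -22.8, -32.75, -42.7]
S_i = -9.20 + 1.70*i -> [-9.2, -7.5, -5.8, -4.1, -2.4]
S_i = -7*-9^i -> [-7, 63, -567, 5103, -45927]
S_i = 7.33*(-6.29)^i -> [7.33, -46.11, 290.0, -1824.13, 11473.78]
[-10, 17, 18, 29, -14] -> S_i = Random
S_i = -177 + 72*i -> [-177, -105, -33, 39, 111]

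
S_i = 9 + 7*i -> [9, 16, 23, 30, 37]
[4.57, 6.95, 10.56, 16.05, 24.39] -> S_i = 4.57*1.52^i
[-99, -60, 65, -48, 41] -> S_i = Random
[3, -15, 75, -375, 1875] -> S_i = 3*-5^i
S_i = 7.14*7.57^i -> [7.14, 54.05, 409.16, 3097.32, 23446.7]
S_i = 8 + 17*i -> [8, 25, 42, 59, 76]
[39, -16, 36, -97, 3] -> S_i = Random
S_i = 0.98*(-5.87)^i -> [0.98, -5.75, 33.77, -198.22, 1163.53]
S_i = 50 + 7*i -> [50, 57, 64, 71, 78]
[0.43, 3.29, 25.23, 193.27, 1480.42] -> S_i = 0.43*7.66^i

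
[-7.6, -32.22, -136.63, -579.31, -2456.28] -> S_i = -7.60*4.24^i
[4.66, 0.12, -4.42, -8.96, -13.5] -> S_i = 4.66 + -4.54*i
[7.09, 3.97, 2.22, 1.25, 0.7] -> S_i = 7.09*0.56^i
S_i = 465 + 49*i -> [465, 514, 563, 612, 661]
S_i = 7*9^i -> [7, 63, 567, 5103, 45927]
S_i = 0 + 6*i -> [0, 6, 12, 18, 24]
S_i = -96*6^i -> [-96, -576, -3456, -20736, -124416]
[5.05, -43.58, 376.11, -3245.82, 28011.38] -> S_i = 5.05*(-8.63)^i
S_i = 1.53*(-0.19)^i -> [1.53, -0.29, 0.06, -0.01, 0.0]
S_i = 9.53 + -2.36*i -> [9.53, 7.17, 4.81, 2.45, 0.09]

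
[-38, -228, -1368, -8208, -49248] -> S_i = -38*6^i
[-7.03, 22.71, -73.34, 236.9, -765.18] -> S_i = -7.03*(-3.23)^i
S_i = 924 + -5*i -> [924, 919, 914, 909, 904]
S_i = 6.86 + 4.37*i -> [6.86, 11.23, 15.6, 19.97, 24.34]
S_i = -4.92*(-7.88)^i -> [-4.92, 38.77, -305.5, 2407.38, -18970.12]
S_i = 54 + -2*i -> [54, 52, 50, 48, 46]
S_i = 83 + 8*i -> [83, 91, 99, 107, 115]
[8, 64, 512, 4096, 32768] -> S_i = 8*8^i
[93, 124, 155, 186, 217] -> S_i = 93 + 31*i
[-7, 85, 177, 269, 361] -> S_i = -7 + 92*i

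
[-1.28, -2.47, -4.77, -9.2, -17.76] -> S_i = -1.28*1.93^i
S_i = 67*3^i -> [67, 201, 603, 1809, 5427]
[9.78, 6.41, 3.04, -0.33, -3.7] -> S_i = 9.78 + -3.37*i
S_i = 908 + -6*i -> [908, 902, 896, 890, 884]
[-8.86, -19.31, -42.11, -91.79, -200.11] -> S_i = -8.86*2.18^i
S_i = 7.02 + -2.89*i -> [7.02, 4.13, 1.24, -1.65, -4.54]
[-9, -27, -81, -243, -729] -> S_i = -9*3^i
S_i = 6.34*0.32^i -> [6.34, 2.03, 0.65, 0.21, 0.07]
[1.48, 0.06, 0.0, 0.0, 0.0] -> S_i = 1.48*0.04^i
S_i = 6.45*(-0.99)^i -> [6.45, -6.39, 6.32, -6.26, 6.2]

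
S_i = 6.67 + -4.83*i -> [6.67, 1.84, -2.99, -7.82, -12.65]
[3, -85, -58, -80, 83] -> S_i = Random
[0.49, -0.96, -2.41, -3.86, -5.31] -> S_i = 0.49 + -1.45*i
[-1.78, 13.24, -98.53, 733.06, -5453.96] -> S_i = -1.78*(-7.44)^i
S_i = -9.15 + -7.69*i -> [-9.15, -16.84, -24.53, -32.22, -39.91]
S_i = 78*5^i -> [78, 390, 1950, 9750, 48750]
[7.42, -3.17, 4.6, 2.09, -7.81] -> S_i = Random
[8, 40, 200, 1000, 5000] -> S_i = 8*5^i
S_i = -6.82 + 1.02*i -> [-6.82, -5.8, -4.78, -3.76, -2.74]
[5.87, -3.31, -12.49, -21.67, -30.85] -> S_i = 5.87 + -9.18*i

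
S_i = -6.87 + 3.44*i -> [-6.87, -3.43, 0.01, 3.45, 6.89]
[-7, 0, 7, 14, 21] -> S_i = -7 + 7*i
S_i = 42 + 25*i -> [42, 67, 92, 117, 142]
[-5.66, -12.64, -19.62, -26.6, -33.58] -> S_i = -5.66 + -6.98*i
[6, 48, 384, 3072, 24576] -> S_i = 6*8^i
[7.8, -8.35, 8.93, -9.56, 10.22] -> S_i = 7.80*(-1.07)^i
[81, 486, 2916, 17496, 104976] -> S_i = 81*6^i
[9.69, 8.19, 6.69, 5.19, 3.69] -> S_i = 9.69 + -1.50*i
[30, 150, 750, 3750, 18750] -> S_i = 30*5^i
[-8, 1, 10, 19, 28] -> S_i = -8 + 9*i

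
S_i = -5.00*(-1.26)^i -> [-5.0, 6.3, -7.94, 10.0, -12.6]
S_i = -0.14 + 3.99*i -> [-0.14, 3.85, 7.84, 11.83, 15.82]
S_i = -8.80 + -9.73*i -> [-8.8, -18.53, -28.26, -37.99, -47.72]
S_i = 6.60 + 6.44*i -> [6.6, 13.04, 19.48, 25.92, 32.36]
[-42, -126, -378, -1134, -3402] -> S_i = -42*3^i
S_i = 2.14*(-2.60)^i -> [2.14, -5.56, 14.47, -37.61, 97.79]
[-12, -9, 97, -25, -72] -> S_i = Random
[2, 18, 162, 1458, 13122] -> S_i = 2*9^i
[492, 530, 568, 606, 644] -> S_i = 492 + 38*i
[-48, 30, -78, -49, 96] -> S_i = Random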